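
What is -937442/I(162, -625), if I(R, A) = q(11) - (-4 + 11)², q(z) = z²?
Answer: -468721/36 ≈ -13020.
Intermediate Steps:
I(R, A) = 72 (I(R, A) = 11² - (-4 + 11)² = 121 - 1*7² = 121 - 1*49 = 121 - 49 = 72)
-937442/I(162, -625) = -937442/72 = -937442*1/72 = -468721/36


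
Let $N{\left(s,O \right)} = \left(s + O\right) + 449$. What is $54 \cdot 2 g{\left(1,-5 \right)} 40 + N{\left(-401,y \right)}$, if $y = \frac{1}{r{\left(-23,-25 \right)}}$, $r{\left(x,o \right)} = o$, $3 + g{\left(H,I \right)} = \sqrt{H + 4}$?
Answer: $- \frac{322801}{25} + 4320 \sqrt{5} \approx -3252.2$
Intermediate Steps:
$g{\left(H,I \right)} = -3 + \sqrt{4 + H}$ ($g{\left(H,I \right)} = -3 + \sqrt{H + 4} = -3 + \sqrt{4 + H}$)
$y = - \frac{1}{25}$ ($y = \frac{1}{-25} = - \frac{1}{25} \approx -0.04$)
$N{\left(s,O \right)} = 449 + O + s$ ($N{\left(s,O \right)} = \left(O + s\right) + 449 = 449 + O + s$)
$54 \cdot 2 g{\left(1,-5 \right)} 40 + N{\left(-401,y \right)} = 54 \cdot 2 \left(-3 + \sqrt{4 + 1}\right) 40 - - \frac{1199}{25} = 54 \cdot 2 \left(-3 + \sqrt{5}\right) 40 + \frac{1199}{25} = 54 \left(-6 + 2 \sqrt{5}\right) 40 + \frac{1199}{25} = \left(-324 + 108 \sqrt{5}\right) 40 + \frac{1199}{25} = \left(-12960 + 4320 \sqrt{5}\right) + \frac{1199}{25} = - \frac{322801}{25} + 4320 \sqrt{5}$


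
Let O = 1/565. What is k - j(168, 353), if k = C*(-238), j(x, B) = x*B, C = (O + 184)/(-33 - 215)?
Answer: -4142466881/70060 ≈ -59127.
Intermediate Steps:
O = 1/565 ≈ 0.0017699
C = -103961/140120 (C = (1/565 + 184)/(-33 - 215) = (103961/565)/(-248) = (103961/565)*(-1/248) = -103961/140120 ≈ -0.74194)
j(x, B) = B*x
k = 12371359/70060 (k = -103961/140120*(-238) = 12371359/70060 ≈ 176.58)
k - j(168, 353) = 12371359/70060 - 353*168 = 12371359/70060 - 1*59304 = 12371359/70060 - 59304 = -4142466881/70060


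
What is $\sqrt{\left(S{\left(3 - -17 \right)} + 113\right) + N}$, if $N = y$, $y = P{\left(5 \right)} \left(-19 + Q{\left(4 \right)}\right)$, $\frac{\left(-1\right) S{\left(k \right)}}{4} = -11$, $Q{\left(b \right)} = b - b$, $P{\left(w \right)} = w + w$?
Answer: $i \sqrt{33} \approx 5.7446 i$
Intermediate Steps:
$P{\left(w \right)} = 2 w$
$Q{\left(b \right)} = 0$
$S{\left(k \right)} = 44$ ($S{\left(k \right)} = \left(-4\right) \left(-11\right) = 44$)
$y = -190$ ($y = 2 \cdot 5 \left(-19 + 0\right) = 10 \left(-19\right) = -190$)
$N = -190$
$\sqrt{\left(S{\left(3 - -17 \right)} + 113\right) + N} = \sqrt{\left(44 + 113\right) - 190} = \sqrt{157 - 190} = \sqrt{-33} = i \sqrt{33}$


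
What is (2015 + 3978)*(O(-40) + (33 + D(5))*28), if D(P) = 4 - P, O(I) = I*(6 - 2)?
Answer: 4410848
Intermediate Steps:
O(I) = 4*I (O(I) = I*4 = 4*I)
(2015 + 3978)*(O(-40) + (33 + D(5))*28) = (2015 + 3978)*(4*(-40) + (33 + (4 - 1*5))*28) = 5993*(-160 + (33 + (4 - 5))*28) = 5993*(-160 + (33 - 1)*28) = 5993*(-160 + 32*28) = 5993*(-160 + 896) = 5993*736 = 4410848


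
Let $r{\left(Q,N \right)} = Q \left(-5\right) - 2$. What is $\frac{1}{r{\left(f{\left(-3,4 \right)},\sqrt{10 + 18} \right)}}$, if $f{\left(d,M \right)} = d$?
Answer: $\frac{1}{13} \approx 0.076923$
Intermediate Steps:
$r{\left(Q,N \right)} = -2 - 5 Q$ ($r{\left(Q,N \right)} = - 5 Q - 2 = -2 - 5 Q$)
$\frac{1}{r{\left(f{\left(-3,4 \right)},\sqrt{10 + 18} \right)}} = \frac{1}{-2 - -15} = \frac{1}{-2 + 15} = \frac{1}{13}$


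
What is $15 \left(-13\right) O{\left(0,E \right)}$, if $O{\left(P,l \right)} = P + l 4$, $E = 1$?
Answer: $-780$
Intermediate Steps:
$O{\left(P,l \right)} = P + 4 l$
$15 \left(-13\right) O{\left(0,E \right)} = 15 \left(-13\right) \left(0 + 4 \cdot 1\right) = - 195 \left(0 + 4\right) = \left(-195\right) 4 = -780$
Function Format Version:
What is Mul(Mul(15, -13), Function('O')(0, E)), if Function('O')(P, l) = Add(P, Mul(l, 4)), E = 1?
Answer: -780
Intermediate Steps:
Function('O')(P, l) = Add(P, Mul(4, l))
Mul(Mul(15, -13), Function('O')(0, E)) = Mul(Mul(15, -13), Add(0, Mul(4, 1))) = Mul(-195, Add(0, 4)) = Mul(-195, 4) = -780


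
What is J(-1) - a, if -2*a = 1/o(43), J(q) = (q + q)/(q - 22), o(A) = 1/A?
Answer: 993/46 ≈ 21.587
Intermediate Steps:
J(q) = 2*q/(-22 + q) (J(q) = (2*q)/(-22 + q) = 2*q/(-22 + q))
a = -43/2 (a = -1/(2*(1/43)) = -1/(2*1/43) = -½*43 = -43/2 ≈ -21.500)
J(-1) - a = 2*(-1)/(-22 - 1) - 1*(-43/2) = 2*(-1)/(-23) + 43/2 = 2*(-1)*(-1/23) + 43/2 = 2/23 + 43/2 = 993/46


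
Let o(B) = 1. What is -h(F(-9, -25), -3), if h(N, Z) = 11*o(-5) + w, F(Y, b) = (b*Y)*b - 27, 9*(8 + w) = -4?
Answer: -23/9 ≈ -2.5556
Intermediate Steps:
w = -76/9 (w = -8 + (1/9)*(-4) = -8 - 4/9 = -76/9 ≈ -8.4444)
F(Y, b) = -27 + Y*b**2 (F(Y, b) = (Y*b)*b - 27 = Y*b**2 - 27 = -27 + Y*b**2)
h(N, Z) = 23/9 (h(N, Z) = 11*1 - 76/9 = 11 - 76/9 = 23/9)
-h(F(-9, -25), -3) = -1*23/9 = -23/9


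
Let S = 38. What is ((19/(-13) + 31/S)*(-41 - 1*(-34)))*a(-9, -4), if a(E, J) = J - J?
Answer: 0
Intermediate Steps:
a(E, J) = 0
((19/(-13) + 31/S)*(-41 - 1*(-34)))*a(-9, -4) = ((19/(-13) + 31/38)*(-41 - 1*(-34)))*0 = ((19*(-1/13) + 31*(1/38))*(-41 + 34))*0 = ((-19/13 + 31/38)*(-7))*0 = -319/494*(-7)*0 = (2233/494)*0 = 0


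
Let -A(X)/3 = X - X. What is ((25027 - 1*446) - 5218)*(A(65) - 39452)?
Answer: -763909076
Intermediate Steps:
A(X) = 0 (A(X) = -3*(X - X) = -3*0 = 0)
((25027 - 1*446) - 5218)*(A(65) - 39452) = ((25027 - 1*446) - 5218)*(0 - 39452) = ((25027 - 446) - 5218)*(-39452) = (24581 - 5218)*(-39452) = 19363*(-39452) = -763909076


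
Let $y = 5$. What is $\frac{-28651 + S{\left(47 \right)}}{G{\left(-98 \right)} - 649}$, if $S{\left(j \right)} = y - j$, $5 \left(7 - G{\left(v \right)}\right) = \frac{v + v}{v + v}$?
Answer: $\frac{143465}{3211} \approx 44.679$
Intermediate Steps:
$G{\left(v \right)} = \frac{34}{5}$ ($G{\left(v \right)} = 7 - \frac{\left(v + v\right) \frac{1}{v + v}}{5} = 7 - \frac{2 v \frac{1}{2 v}}{5} = 7 - \frac{1}{5} = \frac{34}{5}$)
$S{\left(j \right)} = 5 - j$
$\frac{-28651 + S{\left(47 \right)}}{G{\left(-98 \right)} - 649} = \frac{-28651 + \left(5 - 47\right)}{\frac{34}{5} - 649} = \frac{-28651 + \left(5 - 47\right)}{- \frac{3211}{5}} = \left(-28651 - 42\right) \left(- \frac{5}{3211}\right) = \left(-28693\right) \left(- \frac{5}{3211}\right) = \frac{143465}{3211}$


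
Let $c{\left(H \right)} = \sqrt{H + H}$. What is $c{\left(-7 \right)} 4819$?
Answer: $4819 i \sqrt{14} \approx 18031.0 i$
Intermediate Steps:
$c{\left(H \right)} = \sqrt{2} \sqrt{H}$ ($c{\left(H \right)} = \sqrt{2 H} = \sqrt{2} \sqrt{H}$)
$c{\left(-7 \right)} 4819 = \sqrt{2} \sqrt{-7} \cdot 4819 = \sqrt{2} i \sqrt{7} \cdot 4819 = i \sqrt{14} \cdot 4819 = 4819 i \sqrt{14}$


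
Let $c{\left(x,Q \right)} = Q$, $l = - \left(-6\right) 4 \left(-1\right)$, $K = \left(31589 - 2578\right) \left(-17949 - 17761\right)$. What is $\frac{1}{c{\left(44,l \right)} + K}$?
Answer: $- \frac{1}{1035982834} \approx -9.6527 \cdot 10^{-10}$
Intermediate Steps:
$K = -1035982810$ ($K = 29011 \left(-35710\right) = -1035982810$)
$l = -24$ ($l = - \left(-24\right) \left(-1\right) = \left(-1\right) 24 = -24$)
$\frac{1}{c{\left(44,l \right)} + K} = \frac{1}{-24 - 1035982810} = \frac{1}{-1035982834} = - \frac{1}{1035982834}$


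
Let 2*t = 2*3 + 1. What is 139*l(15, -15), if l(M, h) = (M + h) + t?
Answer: 973/2 ≈ 486.50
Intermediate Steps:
t = 7/2 (t = (2*3 + 1)/2 = (6 + 1)/2 = (½)*7 = 7/2 ≈ 3.5000)
l(M, h) = 7/2 + M + h (l(M, h) = (M + h) + 7/2 = 7/2 + M + h)
139*l(15, -15) = 139*(7/2 + 15 - 15) = 139*(7/2) = 973/2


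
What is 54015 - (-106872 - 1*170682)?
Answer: 331569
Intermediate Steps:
54015 - (-106872 - 1*170682) = 54015 - (-106872 - 170682) = 54015 - 1*(-277554) = 54015 + 277554 = 331569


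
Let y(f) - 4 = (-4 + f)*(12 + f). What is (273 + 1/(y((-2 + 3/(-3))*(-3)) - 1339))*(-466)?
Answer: -78238837/615 ≈ -1.2722e+5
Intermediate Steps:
y(f) = 4 + (-4 + f)*(12 + f)
(273 + 1/(y((-2 + 3/(-3))*(-3)) - 1339))*(-466) = (273 + 1/((-44 + ((-2 + 3/(-3))*(-3))² + 8*((-2 + 3/(-3))*(-3))) - 1339))*(-466) = (273 + 1/((-44 + ((-2 + 3*(-⅓))*(-3))² + 8*((-2 + 3*(-⅓))*(-3))) - 1339))*(-466) = (273 + 1/((-44 + ((-2 - 1)*(-3))² + 8*((-2 - 1)*(-3))) - 1339))*(-466) = (273 + 1/((-44 + (-3*(-3))² + 8*(-3*(-3))) - 1339))*(-466) = (273 + 1/((-44 + 9² + 8*9) - 1339))*(-466) = (273 + 1/((-44 + 81 + 72) - 1339))*(-466) = (273 + 1/(109 - 1339))*(-466) = (273 + 1/(-1230))*(-466) = (273 - 1/1230)*(-466) = (335789/1230)*(-466) = -78238837/615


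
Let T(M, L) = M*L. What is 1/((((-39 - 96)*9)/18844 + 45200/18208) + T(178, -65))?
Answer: -10722236/124030344705 ≈ -8.6449e-5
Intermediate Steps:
T(M, L) = L*M
1/((((-39 - 96)*9)/18844 + 45200/18208) + T(178, -65)) = 1/((((-39 - 96)*9)/18844 + 45200/18208) - 65*178) = 1/((-135*9*(1/18844) + 45200*(1/18208)) - 11570) = 1/((-1215*1/18844 + 2825/1138) - 11570) = 1/((-1215/18844 + 2825/1138) - 11570) = 1/(25925815/10722236 - 11570) = 1/(-124030344705/10722236) = -10722236/124030344705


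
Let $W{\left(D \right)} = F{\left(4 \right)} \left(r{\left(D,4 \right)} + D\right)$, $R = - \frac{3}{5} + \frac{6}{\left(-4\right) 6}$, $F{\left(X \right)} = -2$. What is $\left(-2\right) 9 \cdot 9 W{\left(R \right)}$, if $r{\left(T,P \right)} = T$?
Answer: $- \frac{2754}{5} \approx -550.8$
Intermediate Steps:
$R = - \frac{17}{20}$ ($R = \left(-3\right) \frac{1}{5} + \frac{6}{-24} = - \frac{3}{5} + 6 \left(- \frac{1}{24}\right) = - \frac{3}{5} - \frac{1}{4} = - \frac{17}{20} \approx -0.85$)
$W{\left(D \right)} = - 4 D$ ($W{\left(D \right)} = - 2 \left(D + D\right) = - 2 \cdot 2 D = - 4 D$)
$\left(-2\right) 9 \cdot 9 W{\left(R \right)} = \left(-2\right) 9 \cdot 9 \left(\left(-4\right) \left(- \frac{17}{20}\right)\right) = \left(-18\right) 9 \cdot \frac{17}{5} = \left(-162\right) \frac{17}{5} = - \frac{2754}{5}$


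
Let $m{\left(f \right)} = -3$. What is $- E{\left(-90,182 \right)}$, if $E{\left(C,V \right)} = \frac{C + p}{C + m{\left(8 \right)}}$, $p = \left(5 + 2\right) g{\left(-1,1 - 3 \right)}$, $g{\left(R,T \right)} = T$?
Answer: $- \frac{104}{93} \approx -1.1183$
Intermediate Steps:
$p = -14$ ($p = \left(5 + 2\right) \left(1 - 3\right) = 7 \left(1 - 3\right) = 7 \left(-2\right) = -14$)
$E{\left(C,V \right)} = \frac{-14 + C}{-3 + C}$ ($E{\left(C,V \right)} = \frac{C - 14}{C - 3} = \frac{-14 + C}{-3 + C}$)
$- E{\left(-90,182 \right)} = - \frac{-14 - 90}{-3 - 90} = - \frac{-104}{-93} = - \frac{\left(-1\right) \left(-104\right)}{93} = \left(-1\right) \frac{104}{93} = - \frac{104}{93}$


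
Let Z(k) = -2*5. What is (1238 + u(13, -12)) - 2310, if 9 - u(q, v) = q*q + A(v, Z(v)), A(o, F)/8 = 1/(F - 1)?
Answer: -13544/11 ≈ -1231.3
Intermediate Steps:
Z(k) = -10
A(o, F) = 8/(-1 + F) (A(o, F) = 8/(F - 1) = 8/(-1 + F))
u(q, v) = 107/11 - q² (u(q, v) = 9 - (q*q + 8/(-1 - 10)) = 9 - (q² + 8/(-11)) = 9 - (q² + 8*(-1/11)) = 9 - (q² - 8/11) = 9 - (-8/11 + q²) = 9 + (8/11 - q²) = 107/11 - q²)
(1238 + u(13, -12)) - 2310 = (1238 + (107/11 - 1*13²)) - 2310 = (1238 + (107/11 - 1*169)) - 2310 = (1238 + (107/11 - 169)) - 2310 = (1238 - 1752/11) - 2310 = 11866/11 - 2310 = -13544/11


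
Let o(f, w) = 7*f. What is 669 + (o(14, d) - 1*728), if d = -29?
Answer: 39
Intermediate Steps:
669 + (o(14, d) - 1*728) = 669 + (7*14 - 1*728) = 669 + (98 - 728) = 669 - 630 = 39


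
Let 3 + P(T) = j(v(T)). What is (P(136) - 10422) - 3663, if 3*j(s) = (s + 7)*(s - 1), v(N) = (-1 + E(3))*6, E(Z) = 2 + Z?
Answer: -41551/3 ≈ -13850.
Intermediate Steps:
v(N) = 24 (v(N) = (-1 + (2 + 3))*6 = (-1 + 5)*6 = 4*6 = 24)
j(s) = (-1 + s)*(7 + s)/3 (j(s) = ((s + 7)*(s - 1))/3 = ((7 + s)*(-1 + s))/3 = ((-1 + s)*(7 + s))/3 = (-1 + s)*(7 + s)/3)
P(T) = 704/3 (P(T) = -3 + (-7/3 + 2*24 + (⅓)*24²) = -3 + (-7/3 + 48 + (⅓)*576) = -3 + (-7/3 + 48 + 192) = -3 + 713/3 = 704/3)
(P(136) - 10422) - 3663 = (704/3 - 10422) - 3663 = -30562/3 - 3663 = -41551/3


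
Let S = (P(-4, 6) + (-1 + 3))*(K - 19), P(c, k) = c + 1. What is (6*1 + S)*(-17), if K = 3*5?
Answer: -170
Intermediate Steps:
P(c, k) = 1 + c
K = 15
S = 4 (S = ((1 - 4) + (-1 + 3))*(15 - 19) = (-3 + 2)*(-4) = -1*(-4) = 4)
(6*1 + S)*(-17) = (6*1 + 4)*(-17) = (6 + 4)*(-17) = 10*(-17) = -170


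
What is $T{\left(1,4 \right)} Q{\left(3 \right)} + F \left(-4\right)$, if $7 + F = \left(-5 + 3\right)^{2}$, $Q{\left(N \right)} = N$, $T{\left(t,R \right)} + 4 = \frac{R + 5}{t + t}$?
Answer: $\frac{27}{2} \approx 13.5$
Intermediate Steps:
$T{\left(t,R \right)} = -4 + \frac{5 + R}{2 t}$ ($T{\left(t,R \right)} = -4 + \frac{R + 5}{t + t} = -4 + \frac{5 + R}{2 t}$)
$F = -3$ ($F = -7 + \left(-5 + 3\right)^{2} = -7 + \left(-2\right)^{2} = -7 + 4 = -3$)
$T{\left(1,4 \right)} Q{\left(3 \right)} + F \left(-4\right) = \frac{5 + 4 - 8}{2 \cdot 1} \cdot 3 - -12 = \frac{1}{2} \cdot 1 \left(5 + 4 - 8\right) 3 + 12 = \frac{1}{2} \cdot 1 \cdot 1 \cdot 3 + 12 = \frac{1}{2} \cdot 3 + 12 = \frac{3}{2} + 12 = \frac{27}{2}$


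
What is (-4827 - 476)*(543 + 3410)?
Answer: -20962759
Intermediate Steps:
(-4827 - 476)*(543 + 3410) = -5303*3953 = -20962759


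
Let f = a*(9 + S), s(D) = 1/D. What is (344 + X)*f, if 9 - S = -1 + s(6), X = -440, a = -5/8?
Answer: 1130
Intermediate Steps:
a = -5/8 (a = -5*1/8 = -5/8 ≈ -0.62500)
S = 59/6 (S = 9 - (-1 + 1/6) = 9 - 1*(-5/6) = 9 + 5/6 = 59/6 ≈ 9.8333)
f = -565/48 (f = -5*(9 + 59/6)/8 = -5/8*113/6 = -565/48 ≈ -11.771)
(344 + X)*f = (344 - 440)*(-565/48) = -96*(-565/48) = 1130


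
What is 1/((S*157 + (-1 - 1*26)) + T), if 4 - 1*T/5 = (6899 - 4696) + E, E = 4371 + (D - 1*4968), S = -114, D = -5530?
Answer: 1/1715 ≈ 0.00058309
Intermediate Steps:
E = -6127 (E = 4371 + (-5530 - 1*4968) = 4371 + (-5530 - 4968) = 4371 - 10498 = -6127)
T = 19640 (T = 20 - 5*((6899 - 4696) - 6127) = 20 - 5*(2203 - 6127) = 20 - 5*(-3924) = 20 + 19620 = 19640)
1/((S*157 + (-1 - 1*26)) + T) = 1/((-114*157 + (-1 - 1*26)) + 19640) = 1/((-17898 + (-1 - 26)) + 19640) = 1/((-17898 - 27) + 19640) = 1/(-17925 + 19640) = 1/1715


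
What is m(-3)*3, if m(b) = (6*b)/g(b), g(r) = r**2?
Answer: -6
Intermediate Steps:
m(b) = 6/b (m(b) = (6*b)/(b**2) = (6*b)/b**2 = 6/b)
m(-3)*3 = (6/(-3))*3 = (6*(-1/3))*3 = -2*3 = -6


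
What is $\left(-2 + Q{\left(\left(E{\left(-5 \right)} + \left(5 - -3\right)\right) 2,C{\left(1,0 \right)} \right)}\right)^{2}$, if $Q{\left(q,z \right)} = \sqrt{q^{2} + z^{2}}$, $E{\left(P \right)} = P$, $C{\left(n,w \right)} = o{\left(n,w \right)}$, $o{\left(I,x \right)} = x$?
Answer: $16$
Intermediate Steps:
$C{\left(n,w \right)} = w$
$\left(-2 + Q{\left(\left(E{\left(-5 \right)} + \left(5 - -3\right)\right) 2,C{\left(1,0 \right)} \right)}\right)^{2} = \left(-2 + \sqrt{\left(\left(-5 + \left(5 - -3\right)\right) 2\right)^{2} + 0^{2}}\right)^{2} = \left(-2 + \sqrt{\left(\left(-5 + \left(5 + 3\right)\right) 2\right)^{2} + 0}\right)^{2} = \left(-2 + \sqrt{\left(\left(-5 + 8\right) 2\right)^{2} + 0}\right)^{2} = \left(-2 + \sqrt{\left(3 \cdot 2\right)^{2} + 0}\right)^{2} = \left(-2 + \sqrt{6^{2} + 0}\right)^{2} = \left(-2 + \sqrt{36 + 0}\right)^{2} = \left(-2 + \sqrt{36}\right)^{2} = \left(-2 + 6\right)^{2} = 4^{2} = 16$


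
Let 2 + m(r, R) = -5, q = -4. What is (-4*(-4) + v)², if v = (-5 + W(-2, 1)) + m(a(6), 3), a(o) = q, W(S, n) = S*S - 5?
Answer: 9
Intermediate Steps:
W(S, n) = -5 + S² (W(S, n) = S² - 5 = -5 + S²)
a(o) = -4
m(r, R) = -7 (m(r, R) = -2 - 5 = -7)
v = -13 (v = (-5 + (-5 + (-2)²)) - 7 = (-5 + (-5 + 4)) - 7 = (-5 - 1) - 7 = -6 - 7 = -13)
(-4*(-4) + v)² = (-4*(-4) - 13)² = (16 - 13)² = 3² = 9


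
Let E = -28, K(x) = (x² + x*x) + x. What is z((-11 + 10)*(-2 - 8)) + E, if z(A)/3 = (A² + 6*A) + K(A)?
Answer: 1082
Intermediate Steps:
K(x) = x + 2*x² (K(x) = (x² + x²) + x = 2*x² + x = x + 2*x²)
z(A) = 3*A² + 18*A + 3*A*(1 + 2*A) (z(A) = 3*((A² + 6*A) + A*(1 + 2*A)) = 3*(A² + 6*A + A*(1 + 2*A)) = 3*A² + 18*A + 3*A*(1 + 2*A))
z((-11 + 10)*(-2 - 8)) + E = 3*((-11 + 10)*(-2 - 8))*(7 + 3*((-11 + 10)*(-2 - 8))) - 28 = 3*(-1*(-10))*(7 + 3*(-1*(-10))) - 28 = 3*10*(7 + 3*10) - 28 = 3*10*(7 + 30) - 28 = 3*10*37 - 28 = 1110 - 28 = 1082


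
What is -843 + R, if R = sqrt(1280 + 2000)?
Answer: -843 + 4*sqrt(205) ≈ -785.73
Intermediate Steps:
R = 4*sqrt(205) (R = sqrt(3280) = 4*sqrt(205) ≈ 57.271)
-843 + R = -843 + 4*sqrt(205)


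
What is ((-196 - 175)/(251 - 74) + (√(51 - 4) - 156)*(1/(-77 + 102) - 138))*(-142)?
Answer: -13521880846/4425 + 489758*√47/25 ≈ -2.9215e+6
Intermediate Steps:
((-196 - 175)/(251 - 74) + (√(51 - 4) - 156)*(1/(-77 + 102) - 138))*(-142) = (-371/177 + (√47 - 156)*(1/25 - 138))*(-142) = (-371*1/177 + (-156 + √47)*(1/25 - 138))*(-142) = (-371/177 + (-156 + √47)*(-3449/25))*(-142) = (-371/177 + (538044/25 - 3449*√47/25))*(-142) = (95224513/4425 - 3449*√47/25)*(-142) = -13521880846/4425 + 489758*√47/25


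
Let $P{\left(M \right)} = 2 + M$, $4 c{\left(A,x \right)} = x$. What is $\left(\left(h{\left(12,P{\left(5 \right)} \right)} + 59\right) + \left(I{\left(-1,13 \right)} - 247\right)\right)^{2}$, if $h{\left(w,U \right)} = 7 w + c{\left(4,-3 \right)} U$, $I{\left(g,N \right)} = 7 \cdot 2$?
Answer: $\frac{145161}{16} \approx 9072.6$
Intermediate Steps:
$I{\left(g,N \right)} = 14$
$c{\left(A,x \right)} = \frac{x}{4}$
$h{\left(w,U \right)} = 7 w - \frac{3 U}{4}$ ($h{\left(w,U \right)} = 7 w + \frac{1}{4} \left(-3\right) U = 7 w - \frac{3 U}{4}$)
$\left(\left(h{\left(12,P{\left(5 \right)} \right)} + 59\right) + \left(I{\left(-1,13 \right)} - 247\right)\right)^{2} = \left(\left(\left(7 \cdot 12 - \frac{3 \left(2 + 5\right)}{4}\right) + 59\right) + \left(14 - 247\right)\right)^{2} = \left(\left(\left(84 - \frac{21}{4}\right) + 59\right) - 233\right)^{2} = \left(\left(\frac{315}{4} + 59\right) - 233\right)^{2} = \left(\frac{551}{4} - 233\right)^{2} = \left(- \frac{381}{4}\right)^{2} = \frac{145161}{16}$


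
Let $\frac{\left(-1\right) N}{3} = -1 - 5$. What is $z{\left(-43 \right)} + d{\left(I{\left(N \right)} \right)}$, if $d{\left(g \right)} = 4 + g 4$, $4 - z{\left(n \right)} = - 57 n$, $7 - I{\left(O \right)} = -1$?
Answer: $-2411$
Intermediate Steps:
$N = 18$ ($N = - 3 \left(-1 - 5\right) = \left(-3\right) \left(-6\right) = 18$)
$I{\left(O \right)} = 8$ ($I{\left(O \right)} = 7 - -1 = 7 + 1 = 8$)
$z{\left(n \right)} = 4 + 57 n$ ($z{\left(n \right)} = 4 - - 57 n = 4 + 57 n$)
$d{\left(g \right)} = 4 + 4 g$
$z{\left(-43 \right)} + d{\left(I{\left(N \right)} \right)} = \left(4 + 57 \left(-43\right)\right) + \left(4 + 4 \cdot 8\right) = \left(4 - 2451\right) + \left(4 + 32\right) = -2447 + 36 = -2411$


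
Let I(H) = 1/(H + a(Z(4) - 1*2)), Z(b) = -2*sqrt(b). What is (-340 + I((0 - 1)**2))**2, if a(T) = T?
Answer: 2893401/25 ≈ 1.1574e+5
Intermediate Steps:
I(H) = 1/(-6 + H) (I(H) = 1/(H + (-2*sqrt(4) - 1*2)) = 1/(H + (-2*2 - 2)) = 1/(H + (-4 - 2)) = 1/(H - 6) = 1/(-6 + H))
(-340 + I((0 - 1)**2))**2 = (-340 + 1/(-6 + (0 - 1)**2))**2 = (-340 + 1/(-6 + (-1)**2))**2 = (-340 + 1/(-6 + 1))**2 = (-340 + 1/(-5))**2 = (-340 - 1/5)**2 = (-1701/5)**2 = 2893401/25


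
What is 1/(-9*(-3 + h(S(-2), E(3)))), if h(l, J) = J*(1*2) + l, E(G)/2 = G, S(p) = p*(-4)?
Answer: -1/153 ≈ -0.0065359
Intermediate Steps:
S(p) = -4*p
E(G) = 2*G
h(l, J) = l + 2*J (h(l, J) = J*2 + l = 2*J + l = l + 2*J)
1/(-9*(-3 + h(S(-2), E(3)))) = 1/(-9*(-3 + (-4*(-2) + 2*(2*3)))) = 1/(-9*(-3 + (8 + 2*6))) = 1/(-9*(-3 + (8 + 12))) = 1/(-9*(-3 + 20)) = 1/(-9*17) = 1/(-153) = -1/153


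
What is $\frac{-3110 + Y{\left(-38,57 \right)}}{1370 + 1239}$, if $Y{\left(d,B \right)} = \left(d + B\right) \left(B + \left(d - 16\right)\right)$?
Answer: $- \frac{3053}{2609} \approx -1.1702$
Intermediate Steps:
$Y{\left(d,B \right)} = \left(B + d\right) \left(-16 + B + d\right)$ ($Y{\left(d,B \right)} = \left(B + d\right) \left(B + \left(d - 16\right)\right) = \left(B + d\right) \left(B + \left(-16 + d\right)\right) = \left(B + d\right) \left(-16 + B + d\right)$)
$\frac{-3110 + Y{\left(-38,57 \right)}}{1370 + 1239} = \frac{-3110 + \left(57^{2} + \left(-38\right)^{2} - 912 - -608 + 2 \cdot 57 \left(-38\right)\right)}{1370 + 1239} = \frac{-3110 + \left(3249 + 1444 - 912 + 608 - 4332\right)}{2609} = \left(-3110 + 57\right) \frac{1}{2609} = \left(-3053\right) \frac{1}{2609} = - \frac{3053}{2609}$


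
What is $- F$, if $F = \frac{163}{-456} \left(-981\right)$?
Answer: $- \frac{53301}{152} \approx -350.66$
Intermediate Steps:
$F = \frac{53301}{152}$ ($F = 163 \left(- \frac{1}{456}\right) \left(-981\right) = \left(- \frac{163}{456}\right) \left(-981\right) = \frac{53301}{152} \approx 350.66$)
$- F = \left(-1\right) \frac{53301}{152} = - \frac{53301}{152}$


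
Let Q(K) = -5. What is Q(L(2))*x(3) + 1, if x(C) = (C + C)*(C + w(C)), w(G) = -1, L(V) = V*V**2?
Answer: -59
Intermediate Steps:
L(V) = V**3
x(C) = 2*C*(-1 + C) (x(C) = (C + C)*(C - 1) = (2*C)*(-1 + C) = 2*C*(-1 + C))
Q(L(2))*x(3) + 1 = -10*3*(-1 + 3) + 1 = -10*3*2 + 1 = -5*12 + 1 = -60 + 1 = -59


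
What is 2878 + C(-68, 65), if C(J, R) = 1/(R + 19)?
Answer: 241753/84 ≈ 2878.0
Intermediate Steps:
C(J, R) = 1/(19 + R)
2878 + C(-68, 65) = 2878 + 1/(19 + 65) = 2878 + 1/84 = 241753/84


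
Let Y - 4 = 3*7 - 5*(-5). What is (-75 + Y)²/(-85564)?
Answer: -625/85564 ≈ -0.0073045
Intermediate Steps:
Y = 50 (Y = 4 + (3*7 - 5*(-5)) = 4 + (21 + 25) = 4 + 46 = 50)
(-75 + Y)²/(-85564) = (-75 + 50)²/(-85564) = (-25)²*(-1/85564) = 625*(-1/85564) = -625/85564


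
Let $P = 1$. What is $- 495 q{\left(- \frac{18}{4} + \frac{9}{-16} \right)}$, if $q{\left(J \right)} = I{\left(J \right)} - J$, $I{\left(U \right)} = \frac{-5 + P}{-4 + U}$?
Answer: $- \frac{1264131}{464} \approx -2724.4$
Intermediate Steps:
$I{\left(U \right)} = - \frac{4}{-4 + U}$ ($I{\left(U \right)} = \frac{-5 + 1}{-4 + U} = - \frac{4}{-4 + U}$)
$q{\left(J \right)} = - J - \frac{4}{-4 + J}$ ($q{\left(J \right)} = - \frac{4}{-4 + J} - J = - J - \frac{4}{-4 + J}$)
$- 495 q{\left(- \frac{18}{4} + \frac{9}{-16} \right)} = - 495 \frac{-4 - \left(- \frac{18}{4} + \frac{9}{-16}\right) \left(-4 + \left(- \frac{18}{4} + \frac{9}{-16}\right)\right)}{-4 + \left(- \frac{18}{4} + \frac{9}{-16}\right)} = - 495 \frac{-4 - \left(\left(-18\right) \frac{1}{4} + 9 \left(- \frac{1}{16}\right)\right) \left(-4 + \left(\left(-18\right) \frac{1}{4} + 9 \left(- \frac{1}{16}\right)\right)\right)}{-4 + \left(\left(-18\right) \frac{1}{4} + 9 \left(- \frac{1}{16}\right)\right)} = - 495 \frac{-4 - \left(- \frac{9}{2} - \frac{9}{16}\right) \left(-4 - \frac{81}{16}\right)}{-4 - \frac{81}{16}} = - 495 \frac{-4 - - \frac{81 \left(-4 - \frac{81}{16}\right)}{16}}{-4 - \frac{81}{16}} = - 495 \frac{-4 - \left(- \frac{81}{16}\right) \left(- \frac{145}{16}\right)}{- \frac{145}{16}} = - 495 \left(- \frac{16 \left(-4 - \frac{11745}{256}\right)}{145}\right) = - 495 \left(\left(- \frac{16}{145}\right) \left(- \frac{12769}{256}\right)\right) = \left(-495\right) \frac{12769}{2320} = - \frac{1264131}{464}$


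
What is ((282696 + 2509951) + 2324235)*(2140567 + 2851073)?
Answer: 25541632866480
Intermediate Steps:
((282696 + 2509951) + 2324235)*(2140567 + 2851073) = (2792647 + 2324235)*4991640 = 5116882*4991640 = 25541632866480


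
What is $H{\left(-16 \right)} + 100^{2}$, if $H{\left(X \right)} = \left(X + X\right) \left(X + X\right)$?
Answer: $11024$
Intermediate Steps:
$H{\left(X \right)} = 4 X^{2}$ ($H{\left(X \right)} = 2 X 2 X = 4 X^{2}$)
$H{\left(-16 \right)} + 100^{2} = 4 \left(-16\right)^{2} + 100^{2} = 4 \cdot 256 + 10000 = 1024 + 10000 = 11024$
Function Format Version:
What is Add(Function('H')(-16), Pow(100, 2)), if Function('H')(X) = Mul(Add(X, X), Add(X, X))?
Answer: 11024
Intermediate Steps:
Function('H')(X) = Mul(4, Pow(X, 2)) (Function('H')(X) = Mul(Mul(2, X), Mul(2, X)) = Mul(4, Pow(X, 2)))
Add(Function('H')(-16), Pow(100, 2)) = Add(Mul(4, Pow(-16, 2)), Pow(100, 2)) = Add(Mul(4, 256), 10000) = Add(1024, 10000) = 11024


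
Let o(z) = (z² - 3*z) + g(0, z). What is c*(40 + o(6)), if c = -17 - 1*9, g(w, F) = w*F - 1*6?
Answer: -1352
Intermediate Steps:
g(w, F) = -6 + F*w (g(w, F) = F*w - 6 = -6 + F*w)
o(z) = -6 + z² - 3*z (o(z) = (z² - 3*z) + (-6 + z*0) = (z² - 3*z) + (-6 + 0) = (z² - 3*z) - 6 = -6 + z² - 3*z)
c = -26 (c = -17 - 9 = -26)
c*(40 + o(6)) = -26*(40 + (-6 + 6² - 3*6)) = -26*(40 + (-6 + 36 - 18)) = -26*(40 + 12) = -26*52 = -1352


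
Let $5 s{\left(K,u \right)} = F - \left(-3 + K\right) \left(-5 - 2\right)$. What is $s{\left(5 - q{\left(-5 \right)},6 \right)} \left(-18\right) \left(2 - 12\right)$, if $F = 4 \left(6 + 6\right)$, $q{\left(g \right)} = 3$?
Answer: $1476$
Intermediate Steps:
$F = 48$ ($F = 4 \cdot 12 = 48$)
$s{\left(K,u \right)} = \frac{27}{5} + \frac{7 K}{5}$ ($s{\left(K,u \right)} = \frac{48 - \left(-3 + K\right) \left(-5 - 2\right)}{5} = \frac{48 - \left(-3 + K\right) \left(-7\right)}{5} = \frac{48 - \left(21 - 7 K\right)}{5} = \frac{48 + \left(-21 + 7 K\right)}{5} = \frac{27 + 7 K}{5} = \frac{27}{5} + \frac{7 K}{5}$)
$s{\left(5 - q{\left(-5 \right)},6 \right)} \left(-18\right) \left(2 - 12\right) = \left(\frac{27}{5} + \frac{7 \left(5 - 3\right)}{5}\right) \left(-18\right) \left(2 - 12\right) = \left(\frac{27}{5} + \frac{7}{5} \cdot 2\right) \left(-18\right) \left(-10\right) = \left(\frac{27}{5} + \frac{14}{5}\right) \left(-18\right) \left(-10\right) = \frac{41}{5} \left(-18\right) \left(-10\right) = \left(- \frac{738}{5}\right) \left(-10\right) = 1476$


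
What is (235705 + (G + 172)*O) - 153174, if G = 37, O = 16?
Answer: 85875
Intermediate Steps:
(235705 + (G + 172)*O) - 153174 = (235705 + (37 + 172)*16) - 153174 = (235705 + 209*16) - 153174 = (235705 + 3344) - 153174 = 239049 - 153174 = 85875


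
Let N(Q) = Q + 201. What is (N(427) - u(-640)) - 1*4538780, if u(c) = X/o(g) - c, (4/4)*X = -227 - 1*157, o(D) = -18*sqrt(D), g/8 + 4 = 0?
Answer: -4538792 + 8*I*sqrt(2)/3 ≈ -4.5388e+6 + 3.7712*I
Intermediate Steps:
g = -32 (g = -32 + 8*0 = -32 + 0 = -32)
X = -384 (X = -227 - 1*157 = -227 - 157 = -384)
N(Q) = 201 + Q
u(c) = -c - 8*I*sqrt(2)/3 (u(c) = -384*I*sqrt(2)/144 - c = -8*I*sqrt(2)/3 - c = -c - 8*I*sqrt(2)/3)
(N(427) - u(-640)) - 1*4538780 = ((201 + 427) - (-1*(-640) - 8*I*sqrt(2)/3)) - 1*4538780 = (628 - (640 - 8*I*sqrt(2)/3)) - 4538780 = (628 + (-640 + 8*I*sqrt(2)/3)) - 4538780 = (-12 + 8*I*sqrt(2)/3) - 4538780 = -4538792 + 8*I*sqrt(2)/3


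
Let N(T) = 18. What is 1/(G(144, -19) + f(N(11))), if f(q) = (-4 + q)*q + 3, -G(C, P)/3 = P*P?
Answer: -1/828 ≈ -0.0012077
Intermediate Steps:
G(C, P) = -3*P**2 (G(C, P) = -3*P*P = -3*P**2)
f(q) = 3 + q*(-4 + q) (f(q) = q*(-4 + q) + 3 = 3 + q*(-4 + q))
1/(G(144, -19) + f(N(11))) = 1/(-3*(-19)**2 + (3 + 18**2 - 4*18)) = 1/(-3*361 + (3 + 324 - 72)) = 1/(-1083 + 255) = 1/(-828) = -1/828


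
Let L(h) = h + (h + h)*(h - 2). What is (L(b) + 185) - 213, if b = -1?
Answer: -23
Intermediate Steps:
L(h) = h + 2*h*(-2 + h) (L(h) = h + (2*h)*(-2 + h) = h + 2*h*(-2 + h))
(L(b) + 185) - 213 = (-(-3 + 2*(-1)) + 185) - 213 = (-(-3 - 2) + 185) - 213 = (-1*(-5) + 185) - 213 = (5 + 185) - 213 = 190 - 213 = -23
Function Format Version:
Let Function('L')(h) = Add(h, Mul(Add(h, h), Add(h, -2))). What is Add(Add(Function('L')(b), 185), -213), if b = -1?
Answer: -23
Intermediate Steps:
Function('L')(h) = Add(h, Mul(2, h, Add(-2, h))) (Function('L')(h) = Add(h, Mul(Mul(2, h), Add(-2, h))) = Add(h, Mul(2, h, Add(-2, h))))
Add(Add(Function('L')(b), 185), -213) = Add(Add(Mul(-1, Add(-3, Mul(2, -1))), 185), -213) = Add(Add(Mul(-1, Add(-3, -2)), 185), -213) = Add(Add(Mul(-1, -5), 185), -213) = Add(Add(5, 185), -213) = Add(190, -213) = -23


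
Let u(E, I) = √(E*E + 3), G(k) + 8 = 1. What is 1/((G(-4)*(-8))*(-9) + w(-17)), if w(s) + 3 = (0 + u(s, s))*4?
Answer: -507/252377 - 8*√73/252377 ≈ -0.0022797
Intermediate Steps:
G(k) = -7 (G(k) = -8 + 1 = -7)
u(E, I) = √(3 + E²) (u(E, I) = √(E² + 3) = √(3 + E²))
w(s) = -3 + 4*√(3 + s²) (w(s) = -3 + (0 + √(3 + s²))*4 = -3 + √(3 + s²)*4 = -3 + 4*√(3 + s²))
1/((G(-4)*(-8))*(-9) + w(-17)) = 1/(-7*(-8)*(-9) + (-3 + 4*√(3 + (-17)²))) = 1/(56*(-9) + (-3 + 4*√(3 + 289))) = 1/(-504 + (-3 + 4*√292)) = 1/(-504 + (-3 + 4*(2*√73))) = 1/(-504 + (-3 + 8*√73)) = 1/(-507 + 8*√73)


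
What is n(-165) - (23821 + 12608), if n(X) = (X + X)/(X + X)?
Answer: -36428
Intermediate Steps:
n(X) = 1 (n(X) = (2*X)/((2*X)) = (2*X)*(1/(2*X)) = 1)
n(-165) - (23821 + 12608) = 1 - (23821 + 12608) = 1 - 1*36429 = 1 - 36429 = -36428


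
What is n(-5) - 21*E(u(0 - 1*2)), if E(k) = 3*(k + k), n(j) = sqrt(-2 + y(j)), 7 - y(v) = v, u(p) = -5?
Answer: 630 + sqrt(10) ≈ 633.16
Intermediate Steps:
y(v) = 7 - v
n(j) = sqrt(5 - j) (n(j) = sqrt(-2 + (7 - j)) = sqrt(5 - j))
E(k) = 6*k (E(k) = 3*(2*k) = 6*k)
n(-5) - 21*E(u(0 - 1*2)) = sqrt(5 - 1*(-5)) - 126*(-5) = sqrt(5 + 5) - 21*(-30) = sqrt(10) + 630 = 630 + sqrt(10)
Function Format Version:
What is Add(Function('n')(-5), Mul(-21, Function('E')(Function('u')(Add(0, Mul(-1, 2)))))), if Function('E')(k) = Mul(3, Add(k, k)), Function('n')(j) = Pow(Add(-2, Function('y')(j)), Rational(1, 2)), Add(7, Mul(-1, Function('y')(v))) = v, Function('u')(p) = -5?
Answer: Add(630, Pow(10, Rational(1, 2))) ≈ 633.16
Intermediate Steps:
Function('y')(v) = Add(7, Mul(-1, v))
Function('n')(j) = Pow(Add(5, Mul(-1, j)), Rational(1, 2)) (Function('n')(j) = Pow(Add(-2, Add(7, Mul(-1, j))), Rational(1, 2)) = Pow(Add(5, Mul(-1, j)), Rational(1, 2)))
Function('E')(k) = Mul(6, k) (Function('E')(k) = Mul(3, Mul(2, k)) = Mul(6, k))
Add(Function('n')(-5), Mul(-21, Function('E')(Function('u')(Add(0, Mul(-1, 2)))))) = Add(Pow(Add(5, Mul(-1, -5)), Rational(1, 2)), Mul(-21, Mul(6, -5))) = Add(Pow(Add(5, 5), Rational(1, 2)), Mul(-21, -30)) = Add(Pow(10, Rational(1, 2)), 630) = Add(630, Pow(10, Rational(1, 2)))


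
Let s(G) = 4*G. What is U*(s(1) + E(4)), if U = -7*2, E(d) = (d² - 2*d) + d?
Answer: -224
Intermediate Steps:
E(d) = d² - d
U = -14
U*(s(1) + E(4)) = -14*(4*1 + 4*(-1 + 4)) = -14*(4 + 4*3) = -14*(4 + 12) = -14*16 = -224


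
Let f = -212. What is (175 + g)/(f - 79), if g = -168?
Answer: -7/291 ≈ -0.024055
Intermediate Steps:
(175 + g)/(f - 79) = (175 - 168)/(-212 - 79) = 7/(-291) = 7*(-1/291) = -7/291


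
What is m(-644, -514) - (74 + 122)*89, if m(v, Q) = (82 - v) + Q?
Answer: -17232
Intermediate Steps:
m(v, Q) = 82 + Q - v
m(-644, -514) - (74 + 122)*89 = (82 - 514 - 1*(-644)) - (74 + 122)*89 = (82 - 514 + 644) - 196*89 = 212 - 1*17444 = 212 - 17444 = -17232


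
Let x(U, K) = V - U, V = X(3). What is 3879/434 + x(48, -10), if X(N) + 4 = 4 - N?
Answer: -18255/434 ≈ -42.062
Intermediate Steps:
X(N) = -N (X(N) = -4 + (4 - N) = -N)
V = -3 (V = -1*3 = -3)
x(U, K) = -3 - U
3879/434 + x(48, -10) = 3879/434 + (-3 - 1*48) = 3879*(1/434) + (-3 - 48) = 3879/434 - 51 = -18255/434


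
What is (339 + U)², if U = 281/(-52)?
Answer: 300918409/2704 ≈ 1.1129e+5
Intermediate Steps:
U = -281/52 (U = 281*(-1/52) = -281/52 ≈ -5.4038)
(339 + U)² = (339 - 281/52)² = (17347/52)² = 300918409/2704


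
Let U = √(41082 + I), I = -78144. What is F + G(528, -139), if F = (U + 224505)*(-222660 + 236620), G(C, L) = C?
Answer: 3134090328 + 41880*I*√4118 ≈ 3.1341e+9 + 2.6875e+6*I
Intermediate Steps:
U = 3*I*√4118 (U = √(41082 - 78144) = √(-37062) = 3*I*√4118 ≈ 192.51*I)
F = 3134089800 + 41880*I*√4118 (F = (3*I*√4118 + 224505)*(-222660 + 236620) = (224505 + 3*I*√4118)*13960 = 3134089800 + 41880*I*√4118 ≈ 3.1341e+9 + 2.6875e+6*I)
F + G(528, -139) = (3134089800 + 41880*I*√4118) + 528 = 3134090328 + 41880*I*√4118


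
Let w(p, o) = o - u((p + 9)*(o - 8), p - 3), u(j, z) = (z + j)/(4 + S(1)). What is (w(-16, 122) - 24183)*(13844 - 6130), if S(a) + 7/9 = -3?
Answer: -157246033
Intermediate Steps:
S(a) = -34/9 (S(a) = -7/9 - 3 = -34/9)
u(j, z) = 9*j/2 + 9*z/2 (u(j, z) = (z + j)/(4 - 34/9) = (j + z)/(2/9) = (j + z)*(9/2) = 9*j/2 + 9*z/2)
w(p, o) = 27/2 + o - 9*p/2 - 9*(-8 + o)*(9 + p)/2 (w(p, o) = o - (9*((p + 9)*(o - 8))/2 + 9*(p - 3)/2) = o - (9*((9 + p)*(-8 + o))/2 + 9*(-3 + p)/2) = o - (9*((-8 + o)*(9 + p))/2 + (-27/2 + 9*p/2)) = o - (9*(-8 + o)*(9 + p)/2 + (-27/2 + 9*p/2)) = o - (-27/2 + 9*p/2 + 9*(-8 + o)*(9 + p)/2) = o + (27/2 - 9*p/2 - 9*(-8 + o)*(9 + p)/2) = 27/2 + o - 9*p/2 - 9*(-8 + o)*(9 + p)/2)
(w(-16, 122) - 24183)*(13844 - 6130) = ((675/2 - 79/2*122 + (63/2)*(-16) - 9/2*122*(-16)) - 24183)*(13844 - 6130) = ((675/2 - 4819 - 504 + 8784) - 24183)*7714 = (7597/2 - 24183)*7714 = -40769/2*7714 = -157246033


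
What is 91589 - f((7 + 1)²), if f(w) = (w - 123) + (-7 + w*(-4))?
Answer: 91911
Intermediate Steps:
f(w) = -130 - 3*w (f(w) = (-123 + w) + (-7 - 4*w) = -130 - 3*w)
91589 - f((7 + 1)²) = 91589 - (-130 - 3*(7 + 1)²) = 91589 - (-130 - 3*8²) = 91589 - (-130 - 3*64) = 91589 - (-130 - 192) = 91589 - 1*(-322) = 91589 + 322 = 91911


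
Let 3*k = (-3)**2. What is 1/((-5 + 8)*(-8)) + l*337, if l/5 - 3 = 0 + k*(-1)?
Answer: -1/24 ≈ -0.041667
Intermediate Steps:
k = 3 (k = (1/3)*(-3)**2 = (1/3)*9 = 3)
l = 0 (l = 15 + 5*(0 + 3*(-1)) = 15 + 5*(0 - 3) = 15 + 5*(-3) = 15 - 15 = 0)
1/((-5 + 8)*(-8)) + l*337 = 1/((-5 + 8)*(-8)) + 0*337 = 1/(3*(-8)) + 0 = 1/(-24) + 0 = -1/24 + 0 = -1/24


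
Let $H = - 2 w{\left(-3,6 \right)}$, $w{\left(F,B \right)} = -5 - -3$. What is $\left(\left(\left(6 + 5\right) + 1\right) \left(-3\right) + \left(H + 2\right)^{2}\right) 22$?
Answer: $0$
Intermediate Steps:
$w{\left(F,B \right)} = -2$ ($w{\left(F,B \right)} = -5 + 3 = -2$)
$H = 4$ ($H = \left(-2\right) \left(-2\right) = 4$)
$\left(\left(\left(6 + 5\right) + 1\right) \left(-3\right) + \left(H + 2\right)^{2}\right) 22 = \left(\left(\left(6 + 5\right) + 1\right) \left(-3\right) + \left(4 + 2\right)^{2}\right) 22 = \left(\left(11 + 1\right) \left(-3\right) + 6^{2}\right) 22 = \left(12 \left(-3\right) + 36\right) 22 = \left(-36 + 36\right) 22 = 0 \cdot 22 = 0$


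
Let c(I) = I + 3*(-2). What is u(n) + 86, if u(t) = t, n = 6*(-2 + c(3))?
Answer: 56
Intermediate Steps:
c(I) = -6 + I (c(I) = I - 6 = -6 + I)
n = -30 (n = 6*(-2 + (-6 + 3)) = 6*(-2 - 3) = 6*(-5) = -30)
u(n) + 86 = -30 + 86 = 56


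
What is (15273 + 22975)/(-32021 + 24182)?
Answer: -38248/7839 ≈ -4.8792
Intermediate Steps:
(15273 + 22975)/(-32021 + 24182) = 38248/(-7839) = 38248*(-1/7839) = -38248/7839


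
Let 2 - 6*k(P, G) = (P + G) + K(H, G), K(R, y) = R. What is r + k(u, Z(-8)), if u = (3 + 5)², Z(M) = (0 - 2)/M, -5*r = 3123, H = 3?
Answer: -25419/40 ≈ -635.47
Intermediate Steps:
r = -3123/5 (r = -⅕*3123 = -3123/5 ≈ -624.60)
Z(M) = -2/M
u = 64 (u = 8² = 64)
k(P, G) = -⅙ - G/6 - P/6 (k(P, G) = ⅓ - ((P + G) + 3)/6 = ⅓ - ((G + P) + 3)/6 = ⅓ - (3 + G + P)/6 = ⅓ + (-½ - G/6 - P/6) = -⅙ - G/6 - P/6)
r + k(u, Z(-8)) = -3123/5 + (-⅙ - (-1)/(3*(-8)) - ⅙*64) = -3123/5 + (-⅙ - (-1)*(-1)/(3*8) - 32/3) = -3123/5 + (-⅙ - ⅙*¼ - 32/3) = -3123/5 + (-⅙ - 1/24 - 32/3) = -3123/5 - 87/8 = -25419/40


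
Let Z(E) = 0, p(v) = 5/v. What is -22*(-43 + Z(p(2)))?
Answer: 946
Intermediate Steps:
-22*(-43 + Z(p(2))) = -22*(-43 + 0) = -22*(-43) = 946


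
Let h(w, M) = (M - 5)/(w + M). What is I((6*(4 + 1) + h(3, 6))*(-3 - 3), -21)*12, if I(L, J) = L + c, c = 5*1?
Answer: -2108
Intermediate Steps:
c = 5
h(w, M) = (-5 + M)/(M + w)
I(L, J) = 5 + L (I(L, J) = L + 5 = 5 + L)
I((6*(4 + 1) + h(3, 6))*(-3 - 3), -21)*12 = (5 + (6*(4 + 1) + (-5 + 6)/(6 + 3))*(-3 - 3))*12 = (5 + (6*5 + 1/9)*(-6))*12 = (5 + (30 + (⅑)*1)*(-6))*12 = (5 + (30 + ⅑)*(-6))*12 = (5 + (271/9)*(-6))*12 = (5 - 542/3)*12 = -527/3*12 = -2108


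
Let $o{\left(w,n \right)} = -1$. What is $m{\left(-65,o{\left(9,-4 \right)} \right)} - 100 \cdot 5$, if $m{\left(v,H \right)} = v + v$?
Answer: $-630$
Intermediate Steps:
$m{\left(v,H \right)} = 2 v$
$m{\left(-65,o{\left(9,-4 \right)} \right)} - 100 \cdot 5 = 2 \left(-65\right) - 100 \cdot 5 = -130 - 500 = -630$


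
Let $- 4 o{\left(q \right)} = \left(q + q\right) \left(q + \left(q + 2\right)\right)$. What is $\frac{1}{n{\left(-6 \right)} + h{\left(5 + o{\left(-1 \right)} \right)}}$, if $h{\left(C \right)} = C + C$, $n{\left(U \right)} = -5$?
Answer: $\frac{1}{5} \approx 0.2$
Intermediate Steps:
$o{\left(q \right)} = - \frac{q \left(2 + 2 q\right)}{2}$ ($o{\left(q \right)} = - \frac{\left(q + q\right) \left(q + \left(q + 2\right)\right)}{4} = - \frac{2 q \left(q + \left(2 + q\right)\right)}{4} = - \frac{2 q \left(2 + 2 q\right)}{4} = - \frac{q \left(2 + 2 q\right)}{2}$)
$h{\left(C \right)} = 2 C$
$\frac{1}{n{\left(-6 \right)} + h{\left(5 + o{\left(-1 \right)} \right)}} = \frac{1}{-5 + 2 \left(5 - - (1 - 1)\right)} = \frac{1}{-5 + 2 \left(5 - \left(-1\right) 0\right)} = \frac{1}{-5 + 2 \left(5 + 0\right)} = \frac{1}{-5 + 2 \cdot 5} = \frac{1}{-5 + 10} = \frac{1}{5}$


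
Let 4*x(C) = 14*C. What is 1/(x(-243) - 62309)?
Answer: -2/126319 ≈ -1.5833e-5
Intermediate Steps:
x(C) = 7*C/2 (x(C) = (14*C)/4 = 7*C/2)
1/(x(-243) - 62309) = 1/((7/2)*(-243) - 62309) = 1/(-1701/2 - 62309) = 1/(-126319/2) = -2/126319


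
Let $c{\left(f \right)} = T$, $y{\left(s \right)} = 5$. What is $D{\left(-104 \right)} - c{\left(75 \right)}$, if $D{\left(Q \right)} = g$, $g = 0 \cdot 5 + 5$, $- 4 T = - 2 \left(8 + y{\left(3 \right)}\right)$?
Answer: $- \frac{3}{2} \approx -1.5$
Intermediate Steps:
$T = \frac{13}{2}$ ($T = - \frac{\left(-2\right) \left(8 + 5\right)}{4} = - \frac{\left(-2\right) 13}{4} = \left(- \frac{1}{4}\right) \left(-26\right) = \frac{13}{2} \approx 6.5$)
$g = 5$ ($g = 0 + 5 = 5$)
$c{\left(f \right)} = \frac{13}{2}$
$D{\left(Q \right)} = 5$
$D{\left(-104 \right)} - c{\left(75 \right)} = 5 - \frac{13}{2} = - \frac{3}{2}$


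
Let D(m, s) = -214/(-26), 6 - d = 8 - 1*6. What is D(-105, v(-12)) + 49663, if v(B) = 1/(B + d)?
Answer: 645726/13 ≈ 49671.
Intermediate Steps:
d = 4 (d = 6 - (8 - 1*6) = 6 - (8 - 6) = 6 - 1*2 = 6 - 2 = 4)
v(B) = 1/(4 + B) (v(B) = 1/(B + 4) = 1/(4 + B))
D(m, s) = 107/13 (D(m, s) = -214*(-1/26) = 107/13)
D(-105, v(-12)) + 49663 = 107/13 + 49663 = 645726/13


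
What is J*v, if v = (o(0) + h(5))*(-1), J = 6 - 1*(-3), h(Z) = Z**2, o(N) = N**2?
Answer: -225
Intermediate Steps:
J = 9 (J = 6 + 3 = 9)
v = -25 (v = (0**2 + 5**2)*(-1) = (0 + 25)*(-1) = 25*(-1) = -25)
J*v = 9*(-25) = -225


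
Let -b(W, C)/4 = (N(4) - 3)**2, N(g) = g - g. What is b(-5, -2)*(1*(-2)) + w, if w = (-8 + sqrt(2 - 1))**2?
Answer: 121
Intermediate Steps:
N(g) = 0
b(W, C) = -36 (b(W, C) = -4*(0 - 3)**2 = -4*(-3)**2 = -4*9 = -36)
w = 49 (w = (-8 + sqrt(1))**2 = (-8 + 1)**2 = (-7)**2 = 49)
b(-5, -2)*(1*(-2)) + w = -36*(-2) + 49 = 72 + 49 = 121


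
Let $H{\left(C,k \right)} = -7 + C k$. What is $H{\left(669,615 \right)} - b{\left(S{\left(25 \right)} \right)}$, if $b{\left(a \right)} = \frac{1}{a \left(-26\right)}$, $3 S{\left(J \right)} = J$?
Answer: $\frac{267428203}{650} \approx 4.1143 \cdot 10^{5}$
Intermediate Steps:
$S{\left(J \right)} = \frac{J}{3}$
$b{\left(a \right)} = - \frac{1}{26 a}$ ($b{\left(a \right)} = \frac{1}{\left(-26\right) a} = - \frac{1}{26 a}$)
$H{\left(669,615 \right)} - b{\left(S{\left(25 \right)} \right)} = \left(-7 + 669 \cdot 615\right) - - \frac{1}{26 \cdot \frac{1}{3} \cdot 25} = \left(-7 + 411435\right) - - \frac{1}{26 \cdot \frac{25}{3}} = 411428 - \left(- \frac{1}{26}\right) \frac{3}{25} = 411428 - - \frac{3}{650} = 411428 + \frac{3}{650} = \frac{267428203}{650}$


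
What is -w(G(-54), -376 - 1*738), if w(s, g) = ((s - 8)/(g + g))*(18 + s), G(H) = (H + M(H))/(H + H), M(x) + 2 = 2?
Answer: -555/8912 ≈ -0.062276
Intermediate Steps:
M(x) = 0 (M(x) = -2 + 2 = 0)
G(H) = ½ (G(H) = (H + 0)/(H + H) = H/((2*H)) = H*(1/(2*H)) = ½)
w(s, g) = (-8 + s)*(18 + s)/(2*g) (w(s, g) = ((-8 + s)/((2*g)))*(18 + s) = ((-8 + s)*(1/(2*g)))*(18 + s) = ((-8 + s)/(2*g))*(18 + s) = (-8 + s)*(18 + s)/(2*g))
-w(G(-54), -376 - 1*738) = -(-144 + (½)² + 10*(½))/(2*(-376 - 1*738)) = -(-144 + ¼ + 5)/(2*(-376 - 738)) = -(-555)/(2*(-1114)*4) = -(-1)*(-555)/(2*1114*4) = -1*555/8912 = -555/8912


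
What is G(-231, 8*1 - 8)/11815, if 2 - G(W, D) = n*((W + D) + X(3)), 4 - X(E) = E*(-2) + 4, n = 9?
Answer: 2027/11815 ≈ 0.17156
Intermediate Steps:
X(E) = 2*E (X(E) = 4 - (E*(-2) + 4) = 4 - (-2*E + 4) = 4 - (4 - 2*E) = 4 + (-4 + 2*E) = 2*E)
G(W, D) = -52 - 9*D - 9*W (G(W, D) = 2 - 9*((W + D) + 2*3) = 2 - 9*((D + W) + 6) = 2 - 9*(6 + D + W) = 2 - (54 + 9*D + 9*W) = 2 + (-54 - 9*D - 9*W) = -52 - 9*D - 9*W)
G(-231, 8*1 - 8)/11815 = (-52 - 9*(8*1 - 8) - 9*(-231))/11815 = (-52 - 9*(8 - 8) + 2079)*(1/11815) = (-52 - 9*0 + 2079)*(1/11815) = (-52 + 0 + 2079)*(1/11815) = 2027*(1/11815) = 2027/11815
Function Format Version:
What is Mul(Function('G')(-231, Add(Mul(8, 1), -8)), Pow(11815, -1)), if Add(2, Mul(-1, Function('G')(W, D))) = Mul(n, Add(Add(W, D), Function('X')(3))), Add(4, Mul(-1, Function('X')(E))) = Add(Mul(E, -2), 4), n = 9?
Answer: Rational(2027, 11815) ≈ 0.17156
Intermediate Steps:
Function('X')(E) = Mul(2, E) (Function('X')(E) = Add(4, Mul(-1, Add(Mul(E, -2), 4))) = Add(4, Mul(-1, Add(Mul(-2, E), 4))) = Add(4, Mul(-1, Add(4, Mul(-2, E)))) = Add(4, Add(-4, Mul(2, E))) = Mul(2, E))
Function('G')(W, D) = Add(-52, Mul(-9, D), Mul(-9, W)) (Function('G')(W, D) = Add(2, Mul(-1, Mul(9, Add(Add(W, D), Mul(2, 3))))) = Add(2, Mul(-1, Mul(9, Add(Add(D, W), 6)))) = Add(2, Mul(-1, Mul(9, Add(6, D, W)))) = Add(2, Mul(-1, Add(54, Mul(9, D), Mul(9, W)))) = Add(2, Add(-54, Mul(-9, D), Mul(-9, W))) = Add(-52, Mul(-9, D), Mul(-9, W)))
Mul(Function('G')(-231, Add(Mul(8, 1), -8)), Pow(11815, -1)) = Mul(Add(-52, Mul(-9, Add(Mul(8, 1), -8)), Mul(-9, -231)), Pow(11815, -1)) = Mul(Add(-52, Mul(-9, Add(8, -8)), 2079), Rational(1, 11815)) = Mul(Add(-52, Mul(-9, 0), 2079), Rational(1, 11815)) = Mul(Add(-52, 0, 2079), Rational(1, 11815)) = Mul(2027, Rational(1, 11815)) = Rational(2027, 11815)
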